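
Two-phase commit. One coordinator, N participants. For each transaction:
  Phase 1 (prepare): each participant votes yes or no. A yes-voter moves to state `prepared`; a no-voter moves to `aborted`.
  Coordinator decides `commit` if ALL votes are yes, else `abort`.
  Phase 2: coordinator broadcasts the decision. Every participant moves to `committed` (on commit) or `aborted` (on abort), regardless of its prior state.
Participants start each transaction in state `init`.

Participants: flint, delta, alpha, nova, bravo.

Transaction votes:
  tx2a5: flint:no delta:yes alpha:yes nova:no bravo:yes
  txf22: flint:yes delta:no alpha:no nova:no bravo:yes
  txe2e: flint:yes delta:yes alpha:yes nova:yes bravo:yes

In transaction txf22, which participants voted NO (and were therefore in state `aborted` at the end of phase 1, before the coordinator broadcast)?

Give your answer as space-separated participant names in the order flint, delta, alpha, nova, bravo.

Txn txf22 phase 1: flint yes -> prepared; delta no -> aborted; alpha no -> aborted; nova no -> aborted; bravo yes -> prepared

Answer: delta alpha nova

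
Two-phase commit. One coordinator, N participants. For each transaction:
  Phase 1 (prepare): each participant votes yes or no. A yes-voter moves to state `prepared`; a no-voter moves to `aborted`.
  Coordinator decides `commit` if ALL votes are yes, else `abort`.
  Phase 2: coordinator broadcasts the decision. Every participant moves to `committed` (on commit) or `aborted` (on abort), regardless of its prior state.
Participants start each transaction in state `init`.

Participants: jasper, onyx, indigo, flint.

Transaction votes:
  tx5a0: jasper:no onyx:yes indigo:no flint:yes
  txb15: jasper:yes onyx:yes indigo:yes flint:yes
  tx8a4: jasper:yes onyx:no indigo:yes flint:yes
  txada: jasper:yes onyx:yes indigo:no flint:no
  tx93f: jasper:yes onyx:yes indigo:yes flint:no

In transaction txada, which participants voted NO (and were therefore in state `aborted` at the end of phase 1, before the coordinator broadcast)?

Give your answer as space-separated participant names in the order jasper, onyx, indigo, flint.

Txn txada phase 1: jasper yes -> prepared; onyx yes -> prepared; indigo no -> aborted; flint no -> aborted

Answer: indigo flint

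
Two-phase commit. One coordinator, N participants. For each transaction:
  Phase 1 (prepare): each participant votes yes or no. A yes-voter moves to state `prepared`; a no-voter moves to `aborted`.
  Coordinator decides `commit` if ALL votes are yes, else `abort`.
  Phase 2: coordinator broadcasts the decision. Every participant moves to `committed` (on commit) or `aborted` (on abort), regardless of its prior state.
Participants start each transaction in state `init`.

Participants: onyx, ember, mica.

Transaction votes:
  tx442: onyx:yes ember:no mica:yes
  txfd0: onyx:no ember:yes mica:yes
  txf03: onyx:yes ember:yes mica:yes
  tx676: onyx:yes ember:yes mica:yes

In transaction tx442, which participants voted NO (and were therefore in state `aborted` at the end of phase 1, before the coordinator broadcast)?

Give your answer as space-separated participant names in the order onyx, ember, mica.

Answer: ember

Derivation:
Txn tx442 phase 1: onyx yes -> prepared; ember no -> aborted; mica yes -> prepared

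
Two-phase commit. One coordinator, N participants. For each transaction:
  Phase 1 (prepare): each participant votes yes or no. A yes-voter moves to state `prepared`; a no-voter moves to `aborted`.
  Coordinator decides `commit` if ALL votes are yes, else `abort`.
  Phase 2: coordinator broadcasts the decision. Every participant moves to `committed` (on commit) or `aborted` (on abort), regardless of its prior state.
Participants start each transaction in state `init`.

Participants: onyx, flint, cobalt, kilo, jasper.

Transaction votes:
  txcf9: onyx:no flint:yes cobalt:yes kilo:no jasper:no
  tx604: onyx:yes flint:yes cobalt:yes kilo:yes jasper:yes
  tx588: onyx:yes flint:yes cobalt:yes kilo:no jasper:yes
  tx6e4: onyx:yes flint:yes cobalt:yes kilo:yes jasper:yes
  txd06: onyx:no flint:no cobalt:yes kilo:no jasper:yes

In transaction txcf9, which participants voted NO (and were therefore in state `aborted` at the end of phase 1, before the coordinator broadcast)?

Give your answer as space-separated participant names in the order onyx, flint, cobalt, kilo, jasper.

Answer: onyx kilo jasper

Derivation:
Txn txcf9 phase 1: onyx no -> aborted; flint yes -> prepared; cobalt yes -> prepared; kilo no -> aborted; jasper no -> aborted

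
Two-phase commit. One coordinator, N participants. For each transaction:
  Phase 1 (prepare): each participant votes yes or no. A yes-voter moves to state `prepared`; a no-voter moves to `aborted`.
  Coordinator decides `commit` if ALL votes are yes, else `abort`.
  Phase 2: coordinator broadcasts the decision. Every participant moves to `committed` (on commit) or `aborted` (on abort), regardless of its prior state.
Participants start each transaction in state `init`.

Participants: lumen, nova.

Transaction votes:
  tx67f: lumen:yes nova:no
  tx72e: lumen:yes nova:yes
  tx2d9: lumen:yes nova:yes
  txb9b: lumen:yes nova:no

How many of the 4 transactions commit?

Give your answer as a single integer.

Answer: 2

Derivation:
tx67f: no from nova -> abort (commits=0)
tx72e: all yes -> commit (commits=1)
tx2d9: all yes -> commit (commits=2)
txb9b: no from nova -> abort (commits=2)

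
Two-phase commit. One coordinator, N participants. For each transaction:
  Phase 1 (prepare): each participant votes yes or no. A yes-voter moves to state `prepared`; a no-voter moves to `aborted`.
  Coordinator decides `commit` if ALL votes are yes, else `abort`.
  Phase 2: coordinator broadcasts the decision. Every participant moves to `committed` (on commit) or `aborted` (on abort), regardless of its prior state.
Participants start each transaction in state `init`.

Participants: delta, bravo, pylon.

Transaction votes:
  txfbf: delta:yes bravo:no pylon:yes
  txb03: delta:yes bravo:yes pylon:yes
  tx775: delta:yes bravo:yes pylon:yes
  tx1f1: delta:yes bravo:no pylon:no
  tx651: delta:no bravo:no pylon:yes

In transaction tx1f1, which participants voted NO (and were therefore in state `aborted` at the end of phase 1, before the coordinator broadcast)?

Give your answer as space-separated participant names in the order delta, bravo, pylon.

Txn tx1f1 phase 1: delta yes -> prepared; bravo no -> aborted; pylon no -> aborted

Answer: bravo pylon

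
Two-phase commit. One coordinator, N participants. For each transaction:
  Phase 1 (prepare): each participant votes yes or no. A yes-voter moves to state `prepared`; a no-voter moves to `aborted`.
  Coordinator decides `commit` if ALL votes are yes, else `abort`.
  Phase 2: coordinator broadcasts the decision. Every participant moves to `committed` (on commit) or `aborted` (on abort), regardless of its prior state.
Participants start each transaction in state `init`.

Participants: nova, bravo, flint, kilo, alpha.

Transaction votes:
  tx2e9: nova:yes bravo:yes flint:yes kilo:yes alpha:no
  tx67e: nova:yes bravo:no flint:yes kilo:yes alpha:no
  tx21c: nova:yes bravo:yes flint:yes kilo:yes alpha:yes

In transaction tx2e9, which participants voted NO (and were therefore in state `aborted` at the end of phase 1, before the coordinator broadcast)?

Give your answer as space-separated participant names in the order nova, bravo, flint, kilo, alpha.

Answer: alpha

Derivation:
Txn tx2e9 phase 1: nova yes -> prepared; bravo yes -> prepared; flint yes -> prepared; kilo yes -> prepared; alpha no -> aborted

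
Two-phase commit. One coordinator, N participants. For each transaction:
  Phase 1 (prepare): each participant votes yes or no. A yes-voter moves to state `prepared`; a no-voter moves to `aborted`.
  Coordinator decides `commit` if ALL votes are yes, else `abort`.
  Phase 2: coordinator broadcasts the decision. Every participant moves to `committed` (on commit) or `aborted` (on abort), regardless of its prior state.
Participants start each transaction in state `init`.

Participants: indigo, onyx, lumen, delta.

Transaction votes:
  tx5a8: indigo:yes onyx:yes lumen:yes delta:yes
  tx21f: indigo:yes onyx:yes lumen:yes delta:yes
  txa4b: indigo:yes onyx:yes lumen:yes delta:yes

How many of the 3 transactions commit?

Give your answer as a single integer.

tx5a8: all yes -> commit (commits=1)
tx21f: all yes -> commit (commits=2)
txa4b: all yes -> commit (commits=3)

Answer: 3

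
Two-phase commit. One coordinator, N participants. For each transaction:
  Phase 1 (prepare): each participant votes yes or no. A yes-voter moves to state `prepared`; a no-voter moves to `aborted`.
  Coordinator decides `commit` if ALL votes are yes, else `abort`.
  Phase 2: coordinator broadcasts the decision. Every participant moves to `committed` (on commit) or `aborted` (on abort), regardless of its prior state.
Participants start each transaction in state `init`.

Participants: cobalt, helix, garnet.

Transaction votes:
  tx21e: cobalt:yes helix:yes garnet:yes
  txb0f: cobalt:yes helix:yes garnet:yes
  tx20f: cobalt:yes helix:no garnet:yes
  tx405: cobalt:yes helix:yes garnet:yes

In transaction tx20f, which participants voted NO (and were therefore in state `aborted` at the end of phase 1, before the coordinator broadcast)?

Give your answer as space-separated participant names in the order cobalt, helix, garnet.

Txn tx20f phase 1: cobalt yes -> prepared; helix no -> aborted; garnet yes -> prepared

Answer: helix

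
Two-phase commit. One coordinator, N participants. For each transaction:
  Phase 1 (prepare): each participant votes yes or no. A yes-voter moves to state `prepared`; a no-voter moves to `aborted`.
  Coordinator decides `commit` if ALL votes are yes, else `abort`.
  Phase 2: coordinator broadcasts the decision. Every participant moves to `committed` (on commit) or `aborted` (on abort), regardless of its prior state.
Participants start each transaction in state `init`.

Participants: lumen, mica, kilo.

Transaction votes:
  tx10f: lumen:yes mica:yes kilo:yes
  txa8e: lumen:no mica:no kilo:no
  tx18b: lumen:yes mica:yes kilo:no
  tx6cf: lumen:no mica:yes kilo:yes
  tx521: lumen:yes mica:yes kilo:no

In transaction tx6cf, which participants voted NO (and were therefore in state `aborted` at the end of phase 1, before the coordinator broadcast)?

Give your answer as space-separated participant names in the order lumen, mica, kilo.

Txn tx6cf phase 1: lumen no -> aborted; mica yes -> prepared; kilo yes -> prepared

Answer: lumen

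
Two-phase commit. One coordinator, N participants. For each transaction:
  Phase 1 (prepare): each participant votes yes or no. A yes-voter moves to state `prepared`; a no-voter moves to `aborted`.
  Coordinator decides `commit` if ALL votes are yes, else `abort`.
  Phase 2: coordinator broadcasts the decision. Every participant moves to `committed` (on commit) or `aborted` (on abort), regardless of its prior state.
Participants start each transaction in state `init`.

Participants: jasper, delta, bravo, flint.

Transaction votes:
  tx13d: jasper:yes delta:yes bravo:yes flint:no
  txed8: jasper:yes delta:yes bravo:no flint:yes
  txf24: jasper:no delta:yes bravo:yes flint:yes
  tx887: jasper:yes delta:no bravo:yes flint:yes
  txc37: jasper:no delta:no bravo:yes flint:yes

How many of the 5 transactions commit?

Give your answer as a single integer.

tx13d: no from flint -> abort (commits=0)
txed8: no from bravo -> abort (commits=0)
txf24: no from jasper -> abort (commits=0)
tx887: no from delta -> abort (commits=0)
txc37: no from jasper, delta -> abort (commits=0)

Answer: 0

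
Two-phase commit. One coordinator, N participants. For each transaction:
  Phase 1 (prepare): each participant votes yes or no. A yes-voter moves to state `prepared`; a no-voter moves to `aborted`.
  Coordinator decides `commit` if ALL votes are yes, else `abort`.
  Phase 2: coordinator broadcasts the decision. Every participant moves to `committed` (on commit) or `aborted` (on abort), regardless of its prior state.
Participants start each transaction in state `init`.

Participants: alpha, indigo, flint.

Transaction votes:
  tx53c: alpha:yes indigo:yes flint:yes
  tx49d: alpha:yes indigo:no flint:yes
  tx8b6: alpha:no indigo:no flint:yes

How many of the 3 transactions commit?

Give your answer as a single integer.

tx53c: all yes -> commit (commits=1)
tx49d: no from indigo -> abort (commits=1)
tx8b6: no from alpha, indigo -> abort (commits=1)

Answer: 1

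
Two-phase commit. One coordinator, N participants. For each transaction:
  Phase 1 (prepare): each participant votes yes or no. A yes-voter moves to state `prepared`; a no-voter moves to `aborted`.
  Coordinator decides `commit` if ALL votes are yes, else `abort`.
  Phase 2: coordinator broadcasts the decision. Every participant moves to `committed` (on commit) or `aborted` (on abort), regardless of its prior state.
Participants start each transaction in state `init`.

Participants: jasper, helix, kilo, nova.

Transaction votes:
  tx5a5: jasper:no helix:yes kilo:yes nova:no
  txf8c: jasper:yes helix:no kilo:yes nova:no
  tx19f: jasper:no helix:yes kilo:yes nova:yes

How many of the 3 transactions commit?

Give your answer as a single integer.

Answer: 0

Derivation:
tx5a5: no from jasper, nova -> abort (commits=0)
txf8c: no from helix, nova -> abort (commits=0)
tx19f: no from jasper -> abort (commits=0)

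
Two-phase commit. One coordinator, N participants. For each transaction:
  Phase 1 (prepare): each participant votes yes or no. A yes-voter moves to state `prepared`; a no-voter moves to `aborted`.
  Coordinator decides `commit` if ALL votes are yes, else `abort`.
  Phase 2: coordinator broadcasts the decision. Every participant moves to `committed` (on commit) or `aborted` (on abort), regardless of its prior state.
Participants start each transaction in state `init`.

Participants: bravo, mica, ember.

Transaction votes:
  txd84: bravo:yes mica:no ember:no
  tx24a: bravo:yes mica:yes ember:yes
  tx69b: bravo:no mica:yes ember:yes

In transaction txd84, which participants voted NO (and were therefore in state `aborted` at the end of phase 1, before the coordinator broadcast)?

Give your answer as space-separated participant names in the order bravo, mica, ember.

Txn txd84 phase 1: bravo yes -> prepared; mica no -> aborted; ember no -> aborted

Answer: mica ember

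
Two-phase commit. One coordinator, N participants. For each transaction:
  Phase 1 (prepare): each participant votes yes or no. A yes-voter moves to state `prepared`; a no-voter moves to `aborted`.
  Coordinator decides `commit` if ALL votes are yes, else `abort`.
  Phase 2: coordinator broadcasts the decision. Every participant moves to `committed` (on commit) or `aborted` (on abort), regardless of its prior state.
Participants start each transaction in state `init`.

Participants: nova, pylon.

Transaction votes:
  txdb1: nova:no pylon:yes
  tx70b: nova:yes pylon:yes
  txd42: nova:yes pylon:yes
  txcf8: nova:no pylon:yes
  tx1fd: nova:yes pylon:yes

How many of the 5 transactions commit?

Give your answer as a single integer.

Answer: 3

Derivation:
txdb1: no from nova -> abort (commits=0)
tx70b: all yes -> commit (commits=1)
txd42: all yes -> commit (commits=2)
txcf8: no from nova -> abort (commits=2)
tx1fd: all yes -> commit (commits=3)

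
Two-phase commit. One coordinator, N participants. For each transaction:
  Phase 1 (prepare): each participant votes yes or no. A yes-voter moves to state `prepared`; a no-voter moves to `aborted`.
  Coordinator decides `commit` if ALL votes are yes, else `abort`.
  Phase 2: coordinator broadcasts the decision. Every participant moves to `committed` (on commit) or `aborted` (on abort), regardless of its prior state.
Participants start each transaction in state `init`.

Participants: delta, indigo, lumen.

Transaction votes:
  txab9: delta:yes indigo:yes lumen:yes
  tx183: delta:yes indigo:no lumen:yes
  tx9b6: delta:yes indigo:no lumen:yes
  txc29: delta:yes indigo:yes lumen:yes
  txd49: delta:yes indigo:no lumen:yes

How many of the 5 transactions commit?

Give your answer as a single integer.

txab9: all yes -> commit (commits=1)
tx183: no from indigo -> abort (commits=1)
tx9b6: no from indigo -> abort (commits=1)
txc29: all yes -> commit (commits=2)
txd49: no from indigo -> abort (commits=2)

Answer: 2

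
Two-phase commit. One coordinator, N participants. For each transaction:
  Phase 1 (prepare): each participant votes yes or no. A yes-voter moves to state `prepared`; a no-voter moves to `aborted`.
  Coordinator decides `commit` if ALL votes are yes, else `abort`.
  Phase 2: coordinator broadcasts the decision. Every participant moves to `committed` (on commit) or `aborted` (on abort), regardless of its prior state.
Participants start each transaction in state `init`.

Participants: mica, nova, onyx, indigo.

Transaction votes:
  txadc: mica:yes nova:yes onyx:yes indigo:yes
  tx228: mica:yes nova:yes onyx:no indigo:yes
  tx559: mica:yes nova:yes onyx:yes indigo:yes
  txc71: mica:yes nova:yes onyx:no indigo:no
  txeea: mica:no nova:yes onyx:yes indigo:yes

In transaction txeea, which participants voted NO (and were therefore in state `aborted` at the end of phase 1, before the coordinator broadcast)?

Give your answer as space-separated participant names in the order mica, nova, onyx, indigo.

Txn txeea phase 1: mica no -> aborted; nova yes -> prepared; onyx yes -> prepared; indigo yes -> prepared

Answer: mica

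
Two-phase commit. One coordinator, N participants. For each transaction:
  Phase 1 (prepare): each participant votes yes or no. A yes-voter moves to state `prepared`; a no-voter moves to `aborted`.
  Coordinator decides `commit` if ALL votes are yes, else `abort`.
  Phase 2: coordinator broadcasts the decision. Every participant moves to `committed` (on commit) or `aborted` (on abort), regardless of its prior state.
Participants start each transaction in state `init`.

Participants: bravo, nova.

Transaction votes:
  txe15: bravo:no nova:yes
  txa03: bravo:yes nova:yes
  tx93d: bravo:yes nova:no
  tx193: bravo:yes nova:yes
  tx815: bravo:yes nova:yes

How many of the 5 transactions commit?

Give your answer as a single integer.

txe15: no from bravo -> abort (commits=0)
txa03: all yes -> commit (commits=1)
tx93d: no from nova -> abort (commits=1)
tx193: all yes -> commit (commits=2)
tx815: all yes -> commit (commits=3)

Answer: 3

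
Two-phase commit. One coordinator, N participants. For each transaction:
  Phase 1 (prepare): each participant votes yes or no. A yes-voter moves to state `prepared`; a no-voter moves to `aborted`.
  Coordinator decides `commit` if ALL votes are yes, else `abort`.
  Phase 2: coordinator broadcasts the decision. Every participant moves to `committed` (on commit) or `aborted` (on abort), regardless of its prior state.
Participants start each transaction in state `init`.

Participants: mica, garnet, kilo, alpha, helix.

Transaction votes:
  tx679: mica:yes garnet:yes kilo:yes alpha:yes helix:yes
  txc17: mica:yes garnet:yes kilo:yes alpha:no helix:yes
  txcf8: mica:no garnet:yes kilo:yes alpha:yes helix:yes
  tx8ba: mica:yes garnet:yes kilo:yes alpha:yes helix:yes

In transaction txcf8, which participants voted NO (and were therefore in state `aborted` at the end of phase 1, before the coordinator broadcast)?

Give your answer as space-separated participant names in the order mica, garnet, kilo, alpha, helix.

Txn txcf8 phase 1: mica no -> aborted; garnet yes -> prepared; kilo yes -> prepared; alpha yes -> prepared; helix yes -> prepared

Answer: mica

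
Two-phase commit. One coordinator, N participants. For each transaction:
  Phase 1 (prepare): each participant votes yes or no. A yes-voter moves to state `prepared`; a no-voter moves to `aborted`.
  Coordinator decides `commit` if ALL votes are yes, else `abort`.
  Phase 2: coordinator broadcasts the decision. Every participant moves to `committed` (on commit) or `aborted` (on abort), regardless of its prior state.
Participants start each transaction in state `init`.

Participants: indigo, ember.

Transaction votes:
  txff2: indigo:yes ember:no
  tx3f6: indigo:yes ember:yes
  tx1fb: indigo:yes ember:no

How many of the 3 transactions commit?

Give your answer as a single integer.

txff2: no from ember -> abort (commits=0)
tx3f6: all yes -> commit (commits=1)
tx1fb: no from ember -> abort (commits=1)

Answer: 1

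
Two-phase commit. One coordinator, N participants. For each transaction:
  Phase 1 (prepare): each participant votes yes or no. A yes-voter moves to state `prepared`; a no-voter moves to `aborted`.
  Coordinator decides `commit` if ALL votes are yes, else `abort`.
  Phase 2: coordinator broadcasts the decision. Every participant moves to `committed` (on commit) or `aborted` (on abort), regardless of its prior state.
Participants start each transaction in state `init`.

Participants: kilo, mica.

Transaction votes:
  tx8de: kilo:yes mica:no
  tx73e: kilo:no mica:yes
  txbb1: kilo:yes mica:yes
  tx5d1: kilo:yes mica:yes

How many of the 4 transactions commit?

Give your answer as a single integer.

tx8de: no from mica -> abort (commits=0)
tx73e: no from kilo -> abort (commits=0)
txbb1: all yes -> commit (commits=1)
tx5d1: all yes -> commit (commits=2)

Answer: 2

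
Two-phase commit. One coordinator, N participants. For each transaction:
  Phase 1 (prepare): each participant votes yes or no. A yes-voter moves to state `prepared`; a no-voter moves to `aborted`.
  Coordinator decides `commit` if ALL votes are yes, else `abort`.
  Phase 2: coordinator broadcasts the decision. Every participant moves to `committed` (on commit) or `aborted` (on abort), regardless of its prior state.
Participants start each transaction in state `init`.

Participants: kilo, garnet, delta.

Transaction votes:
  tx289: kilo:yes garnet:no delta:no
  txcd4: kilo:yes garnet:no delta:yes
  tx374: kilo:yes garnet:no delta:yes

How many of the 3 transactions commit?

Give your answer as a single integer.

Answer: 0

Derivation:
tx289: no from garnet, delta -> abort (commits=0)
txcd4: no from garnet -> abort (commits=0)
tx374: no from garnet -> abort (commits=0)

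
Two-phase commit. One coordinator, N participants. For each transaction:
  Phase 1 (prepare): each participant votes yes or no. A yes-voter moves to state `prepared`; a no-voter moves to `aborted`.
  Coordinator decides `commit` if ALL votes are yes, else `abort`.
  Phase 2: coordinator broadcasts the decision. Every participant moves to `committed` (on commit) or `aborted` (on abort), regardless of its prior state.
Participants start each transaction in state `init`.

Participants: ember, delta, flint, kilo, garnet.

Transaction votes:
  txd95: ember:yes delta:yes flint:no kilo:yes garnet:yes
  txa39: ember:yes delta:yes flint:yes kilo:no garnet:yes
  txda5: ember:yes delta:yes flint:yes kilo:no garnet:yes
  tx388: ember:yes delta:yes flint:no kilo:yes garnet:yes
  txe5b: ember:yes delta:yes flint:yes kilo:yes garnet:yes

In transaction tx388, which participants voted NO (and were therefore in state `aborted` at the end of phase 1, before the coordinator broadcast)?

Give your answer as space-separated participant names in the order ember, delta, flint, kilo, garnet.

Txn tx388 phase 1: ember yes -> prepared; delta yes -> prepared; flint no -> aborted; kilo yes -> prepared; garnet yes -> prepared

Answer: flint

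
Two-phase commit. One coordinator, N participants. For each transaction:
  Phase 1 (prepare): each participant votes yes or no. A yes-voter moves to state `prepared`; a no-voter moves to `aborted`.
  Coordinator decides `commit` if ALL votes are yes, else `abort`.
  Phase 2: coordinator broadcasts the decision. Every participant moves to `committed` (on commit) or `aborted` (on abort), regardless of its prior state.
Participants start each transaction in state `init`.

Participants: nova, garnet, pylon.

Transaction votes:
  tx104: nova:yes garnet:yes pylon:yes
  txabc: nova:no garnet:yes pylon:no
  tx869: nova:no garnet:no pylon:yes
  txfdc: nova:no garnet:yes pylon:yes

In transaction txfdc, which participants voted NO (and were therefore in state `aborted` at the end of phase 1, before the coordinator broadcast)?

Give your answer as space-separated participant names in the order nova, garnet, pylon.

Answer: nova

Derivation:
Txn txfdc phase 1: nova no -> aborted; garnet yes -> prepared; pylon yes -> prepared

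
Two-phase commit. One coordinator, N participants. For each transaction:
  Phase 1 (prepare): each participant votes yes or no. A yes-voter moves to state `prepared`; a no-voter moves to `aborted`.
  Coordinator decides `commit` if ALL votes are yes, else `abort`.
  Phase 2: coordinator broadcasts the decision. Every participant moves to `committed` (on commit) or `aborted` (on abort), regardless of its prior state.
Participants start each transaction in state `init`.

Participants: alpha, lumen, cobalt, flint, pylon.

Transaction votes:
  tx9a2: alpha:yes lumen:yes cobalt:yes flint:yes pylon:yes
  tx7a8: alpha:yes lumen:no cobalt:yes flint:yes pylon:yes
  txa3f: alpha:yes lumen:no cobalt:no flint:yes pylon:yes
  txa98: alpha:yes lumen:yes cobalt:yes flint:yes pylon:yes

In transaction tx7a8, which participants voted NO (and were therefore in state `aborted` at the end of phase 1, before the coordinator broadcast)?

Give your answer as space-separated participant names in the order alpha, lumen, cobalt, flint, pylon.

Answer: lumen

Derivation:
Txn tx7a8 phase 1: alpha yes -> prepared; lumen no -> aborted; cobalt yes -> prepared; flint yes -> prepared; pylon yes -> prepared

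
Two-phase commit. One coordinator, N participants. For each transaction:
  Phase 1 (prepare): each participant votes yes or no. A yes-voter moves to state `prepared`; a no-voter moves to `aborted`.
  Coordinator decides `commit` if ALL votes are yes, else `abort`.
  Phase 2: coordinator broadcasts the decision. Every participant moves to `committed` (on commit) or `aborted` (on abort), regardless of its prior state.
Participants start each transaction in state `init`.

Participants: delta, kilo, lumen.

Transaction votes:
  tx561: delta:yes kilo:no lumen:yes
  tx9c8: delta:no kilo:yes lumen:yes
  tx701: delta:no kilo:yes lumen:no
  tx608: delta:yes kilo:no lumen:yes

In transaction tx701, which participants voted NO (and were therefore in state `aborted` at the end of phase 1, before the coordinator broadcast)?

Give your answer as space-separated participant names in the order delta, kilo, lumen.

Txn tx701 phase 1: delta no -> aborted; kilo yes -> prepared; lumen no -> aborted

Answer: delta lumen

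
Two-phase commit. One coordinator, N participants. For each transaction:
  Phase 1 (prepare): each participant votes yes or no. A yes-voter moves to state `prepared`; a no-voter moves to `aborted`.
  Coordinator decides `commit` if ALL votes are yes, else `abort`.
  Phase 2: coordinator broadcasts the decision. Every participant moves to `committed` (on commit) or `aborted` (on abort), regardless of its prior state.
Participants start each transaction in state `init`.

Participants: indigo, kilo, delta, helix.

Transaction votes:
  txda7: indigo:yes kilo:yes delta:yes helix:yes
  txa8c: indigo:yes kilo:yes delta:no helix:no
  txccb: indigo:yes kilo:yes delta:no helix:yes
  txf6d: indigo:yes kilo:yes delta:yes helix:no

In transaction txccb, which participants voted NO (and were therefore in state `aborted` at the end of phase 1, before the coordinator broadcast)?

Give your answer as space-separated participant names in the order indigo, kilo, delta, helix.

Txn txccb phase 1: indigo yes -> prepared; kilo yes -> prepared; delta no -> aborted; helix yes -> prepared

Answer: delta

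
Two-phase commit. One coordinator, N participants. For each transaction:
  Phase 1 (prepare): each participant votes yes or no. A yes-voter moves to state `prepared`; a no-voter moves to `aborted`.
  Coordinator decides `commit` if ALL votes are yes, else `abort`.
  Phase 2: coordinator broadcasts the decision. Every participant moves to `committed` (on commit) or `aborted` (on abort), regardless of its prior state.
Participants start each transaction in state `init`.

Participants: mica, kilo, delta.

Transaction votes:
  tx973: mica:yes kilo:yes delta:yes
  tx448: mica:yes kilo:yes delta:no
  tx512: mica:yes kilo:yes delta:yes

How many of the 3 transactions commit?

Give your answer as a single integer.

tx973: all yes -> commit (commits=1)
tx448: no from delta -> abort (commits=1)
tx512: all yes -> commit (commits=2)

Answer: 2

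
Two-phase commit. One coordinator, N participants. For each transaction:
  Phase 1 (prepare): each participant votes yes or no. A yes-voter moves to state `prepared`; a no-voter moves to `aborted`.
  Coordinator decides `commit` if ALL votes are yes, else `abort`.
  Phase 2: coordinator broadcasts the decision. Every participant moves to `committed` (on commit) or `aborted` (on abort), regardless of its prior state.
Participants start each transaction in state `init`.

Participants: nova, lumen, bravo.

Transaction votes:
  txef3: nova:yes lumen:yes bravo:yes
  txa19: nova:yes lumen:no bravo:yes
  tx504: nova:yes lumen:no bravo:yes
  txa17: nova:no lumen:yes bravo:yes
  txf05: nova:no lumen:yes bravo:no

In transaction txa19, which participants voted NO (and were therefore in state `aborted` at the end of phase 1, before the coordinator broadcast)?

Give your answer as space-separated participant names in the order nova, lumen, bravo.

Answer: lumen

Derivation:
Txn txa19 phase 1: nova yes -> prepared; lumen no -> aborted; bravo yes -> prepared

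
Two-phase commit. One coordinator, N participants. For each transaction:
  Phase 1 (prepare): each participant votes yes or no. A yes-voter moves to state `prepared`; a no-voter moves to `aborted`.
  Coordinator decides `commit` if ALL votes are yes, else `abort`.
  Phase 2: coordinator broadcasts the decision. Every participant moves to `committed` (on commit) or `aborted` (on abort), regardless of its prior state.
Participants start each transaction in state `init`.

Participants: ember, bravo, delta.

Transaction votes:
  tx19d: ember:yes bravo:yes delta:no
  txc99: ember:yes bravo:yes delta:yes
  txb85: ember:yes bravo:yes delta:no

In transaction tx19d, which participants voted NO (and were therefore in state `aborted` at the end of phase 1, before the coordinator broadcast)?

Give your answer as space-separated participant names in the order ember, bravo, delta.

Txn tx19d phase 1: ember yes -> prepared; bravo yes -> prepared; delta no -> aborted

Answer: delta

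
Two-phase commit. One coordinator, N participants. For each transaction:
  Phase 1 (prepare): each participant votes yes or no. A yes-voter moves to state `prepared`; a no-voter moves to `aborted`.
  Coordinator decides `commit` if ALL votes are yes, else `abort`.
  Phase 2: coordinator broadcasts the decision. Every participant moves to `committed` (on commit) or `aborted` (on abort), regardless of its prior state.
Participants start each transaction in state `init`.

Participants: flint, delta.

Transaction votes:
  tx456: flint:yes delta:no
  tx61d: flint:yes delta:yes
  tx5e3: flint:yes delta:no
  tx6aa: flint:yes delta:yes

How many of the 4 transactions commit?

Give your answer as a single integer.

tx456: no from delta -> abort (commits=0)
tx61d: all yes -> commit (commits=1)
tx5e3: no from delta -> abort (commits=1)
tx6aa: all yes -> commit (commits=2)

Answer: 2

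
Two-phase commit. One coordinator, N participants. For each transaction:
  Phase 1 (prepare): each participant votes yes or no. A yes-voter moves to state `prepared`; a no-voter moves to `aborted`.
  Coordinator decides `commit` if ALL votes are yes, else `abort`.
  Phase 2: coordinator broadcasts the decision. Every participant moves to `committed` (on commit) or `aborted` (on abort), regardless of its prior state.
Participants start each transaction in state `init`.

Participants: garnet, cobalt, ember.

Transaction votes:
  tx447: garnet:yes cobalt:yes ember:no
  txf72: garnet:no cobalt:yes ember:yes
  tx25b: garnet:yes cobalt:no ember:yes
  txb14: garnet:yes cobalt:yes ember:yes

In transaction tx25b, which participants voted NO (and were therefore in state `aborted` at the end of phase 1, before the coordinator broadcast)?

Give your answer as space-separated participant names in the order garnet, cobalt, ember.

Answer: cobalt

Derivation:
Txn tx25b phase 1: garnet yes -> prepared; cobalt no -> aborted; ember yes -> prepared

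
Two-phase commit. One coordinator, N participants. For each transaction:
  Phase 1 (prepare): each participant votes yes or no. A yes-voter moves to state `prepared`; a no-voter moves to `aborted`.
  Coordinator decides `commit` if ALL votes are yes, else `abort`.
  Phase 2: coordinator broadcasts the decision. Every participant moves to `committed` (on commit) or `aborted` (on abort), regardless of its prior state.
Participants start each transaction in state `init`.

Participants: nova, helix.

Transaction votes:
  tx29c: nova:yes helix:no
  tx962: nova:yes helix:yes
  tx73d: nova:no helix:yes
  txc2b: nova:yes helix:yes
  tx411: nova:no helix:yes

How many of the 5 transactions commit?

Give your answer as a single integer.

tx29c: no from helix -> abort (commits=0)
tx962: all yes -> commit (commits=1)
tx73d: no from nova -> abort (commits=1)
txc2b: all yes -> commit (commits=2)
tx411: no from nova -> abort (commits=2)

Answer: 2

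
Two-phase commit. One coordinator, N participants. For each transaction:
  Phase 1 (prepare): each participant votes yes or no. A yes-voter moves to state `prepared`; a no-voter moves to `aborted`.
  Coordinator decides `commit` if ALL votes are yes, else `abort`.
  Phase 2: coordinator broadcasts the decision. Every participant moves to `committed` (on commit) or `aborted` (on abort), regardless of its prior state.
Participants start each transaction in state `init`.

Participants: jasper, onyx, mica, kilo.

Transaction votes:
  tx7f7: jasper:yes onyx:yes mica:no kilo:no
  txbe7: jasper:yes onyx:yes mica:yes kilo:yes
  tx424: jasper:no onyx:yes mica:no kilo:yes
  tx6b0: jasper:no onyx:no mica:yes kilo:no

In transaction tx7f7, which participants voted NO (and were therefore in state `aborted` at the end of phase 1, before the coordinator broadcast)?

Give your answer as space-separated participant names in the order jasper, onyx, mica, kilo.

Txn tx7f7 phase 1: jasper yes -> prepared; onyx yes -> prepared; mica no -> aborted; kilo no -> aborted

Answer: mica kilo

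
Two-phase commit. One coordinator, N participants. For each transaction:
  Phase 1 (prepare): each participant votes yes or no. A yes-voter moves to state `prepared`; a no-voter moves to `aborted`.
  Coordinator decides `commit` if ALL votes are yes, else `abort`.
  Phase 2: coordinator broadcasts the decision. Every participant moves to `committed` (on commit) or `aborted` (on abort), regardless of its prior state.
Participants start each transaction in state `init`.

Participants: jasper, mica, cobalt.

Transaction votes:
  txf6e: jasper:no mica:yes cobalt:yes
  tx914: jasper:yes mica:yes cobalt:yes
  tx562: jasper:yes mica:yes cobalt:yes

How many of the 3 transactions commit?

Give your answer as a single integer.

Answer: 2

Derivation:
txf6e: no from jasper -> abort (commits=0)
tx914: all yes -> commit (commits=1)
tx562: all yes -> commit (commits=2)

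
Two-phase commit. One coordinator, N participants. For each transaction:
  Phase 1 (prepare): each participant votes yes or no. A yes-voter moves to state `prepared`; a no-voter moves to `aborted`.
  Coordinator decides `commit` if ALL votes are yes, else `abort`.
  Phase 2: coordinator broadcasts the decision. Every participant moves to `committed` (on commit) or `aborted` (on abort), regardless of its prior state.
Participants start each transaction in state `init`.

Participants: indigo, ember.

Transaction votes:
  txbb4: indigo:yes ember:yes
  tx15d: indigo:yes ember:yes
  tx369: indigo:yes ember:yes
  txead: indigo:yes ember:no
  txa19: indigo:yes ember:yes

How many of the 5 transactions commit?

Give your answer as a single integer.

Answer: 4

Derivation:
txbb4: all yes -> commit (commits=1)
tx15d: all yes -> commit (commits=2)
tx369: all yes -> commit (commits=3)
txead: no from ember -> abort (commits=3)
txa19: all yes -> commit (commits=4)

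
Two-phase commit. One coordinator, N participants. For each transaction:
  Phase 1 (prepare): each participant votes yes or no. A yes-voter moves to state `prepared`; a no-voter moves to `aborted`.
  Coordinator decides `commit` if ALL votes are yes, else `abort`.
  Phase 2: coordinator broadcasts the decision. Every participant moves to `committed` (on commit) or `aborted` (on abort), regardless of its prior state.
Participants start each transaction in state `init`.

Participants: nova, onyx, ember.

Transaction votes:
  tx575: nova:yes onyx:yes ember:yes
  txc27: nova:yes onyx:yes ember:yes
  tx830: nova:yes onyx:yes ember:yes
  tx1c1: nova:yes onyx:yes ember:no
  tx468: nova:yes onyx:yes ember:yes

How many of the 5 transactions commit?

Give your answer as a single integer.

tx575: all yes -> commit (commits=1)
txc27: all yes -> commit (commits=2)
tx830: all yes -> commit (commits=3)
tx1c1: no from ember -> abort (commits=3)
tx468: all yes -> commit (commits=4)

Answer: 4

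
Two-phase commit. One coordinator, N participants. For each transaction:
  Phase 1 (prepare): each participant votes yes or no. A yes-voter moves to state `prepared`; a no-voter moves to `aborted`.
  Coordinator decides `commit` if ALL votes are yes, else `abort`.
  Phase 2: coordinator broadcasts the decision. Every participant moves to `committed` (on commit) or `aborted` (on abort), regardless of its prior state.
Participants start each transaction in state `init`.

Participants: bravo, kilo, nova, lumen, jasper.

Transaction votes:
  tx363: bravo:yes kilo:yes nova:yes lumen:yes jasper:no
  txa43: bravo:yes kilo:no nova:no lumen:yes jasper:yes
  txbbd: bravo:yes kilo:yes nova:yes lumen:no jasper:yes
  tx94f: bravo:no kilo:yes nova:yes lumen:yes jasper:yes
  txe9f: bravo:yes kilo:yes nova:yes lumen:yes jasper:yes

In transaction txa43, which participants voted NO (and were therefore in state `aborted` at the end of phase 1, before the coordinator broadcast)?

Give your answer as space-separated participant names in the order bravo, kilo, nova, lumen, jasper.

Txn txa43 phase 1: bravo yes -> prepared; kilo no -> aborted; nova no -> aborted; lumen yes -> prepared; jasper yes -> prepared

Answer: kilo nova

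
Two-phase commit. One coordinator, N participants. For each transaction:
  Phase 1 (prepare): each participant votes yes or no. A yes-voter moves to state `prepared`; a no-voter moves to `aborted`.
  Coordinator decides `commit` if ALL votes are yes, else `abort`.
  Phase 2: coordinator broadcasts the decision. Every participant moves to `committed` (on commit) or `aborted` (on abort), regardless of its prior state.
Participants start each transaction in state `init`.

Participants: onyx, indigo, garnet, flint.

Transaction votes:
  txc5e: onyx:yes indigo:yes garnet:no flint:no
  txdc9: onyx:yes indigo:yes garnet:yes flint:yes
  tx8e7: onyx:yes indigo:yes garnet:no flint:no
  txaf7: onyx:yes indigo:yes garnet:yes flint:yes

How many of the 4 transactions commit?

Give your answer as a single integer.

Answer: 2

Derivation:
txc5e: no from garnet, flint -> abort (commits=0)
txdc9: all yes -> commit (commits=1)
tx8e7: no from garnet, flint -> abort (commits=1)
txaf7: all yes -> commit (commits=2)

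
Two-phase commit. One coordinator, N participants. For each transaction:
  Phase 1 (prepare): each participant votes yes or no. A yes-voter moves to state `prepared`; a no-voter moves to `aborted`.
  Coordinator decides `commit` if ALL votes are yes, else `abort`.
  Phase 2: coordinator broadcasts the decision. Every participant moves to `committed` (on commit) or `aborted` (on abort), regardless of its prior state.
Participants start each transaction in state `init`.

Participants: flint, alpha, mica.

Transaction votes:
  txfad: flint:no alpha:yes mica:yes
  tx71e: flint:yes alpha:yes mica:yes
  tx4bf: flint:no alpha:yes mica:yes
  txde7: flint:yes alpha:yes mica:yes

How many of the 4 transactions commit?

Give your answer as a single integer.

txfad: no from flint -> abort (commits=0)
tx71e: all yes -> commit (commits=1)
tx4bf: no from flint -> abort (commits=1)
txde7: all yes -> commit (commits=2)

Answer: 2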